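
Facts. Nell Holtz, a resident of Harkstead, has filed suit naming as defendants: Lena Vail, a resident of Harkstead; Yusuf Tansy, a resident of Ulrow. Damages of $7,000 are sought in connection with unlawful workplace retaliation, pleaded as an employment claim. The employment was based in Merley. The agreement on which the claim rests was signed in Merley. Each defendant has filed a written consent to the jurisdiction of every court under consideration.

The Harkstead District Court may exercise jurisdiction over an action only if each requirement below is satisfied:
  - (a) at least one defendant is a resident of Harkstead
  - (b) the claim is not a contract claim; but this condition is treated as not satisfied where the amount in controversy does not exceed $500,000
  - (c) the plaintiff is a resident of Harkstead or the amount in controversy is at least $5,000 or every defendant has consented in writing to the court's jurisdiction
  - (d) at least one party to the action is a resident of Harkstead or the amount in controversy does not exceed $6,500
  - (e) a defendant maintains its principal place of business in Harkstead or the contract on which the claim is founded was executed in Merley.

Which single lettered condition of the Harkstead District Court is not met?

(b)

The Harkstead District Court:
  (a) Lena Vail resides in Harkstead. Met.
  (b) The claim is an employment claim, not a contract claim. But the carve-out bites: the amount in controversy is $7,000, within the USD 500,000 ceiling. Fails.
  (c) The plaintiff resides in Harkstead, so one alternative holds. Condition met.
  (d) Nell Holtz resides in Harkstead, which satisfies one of the alternatives. Condition met.
  (e) The contract was executed in Merley — that alternative is enough. Condition met.
Only condition (b) fails.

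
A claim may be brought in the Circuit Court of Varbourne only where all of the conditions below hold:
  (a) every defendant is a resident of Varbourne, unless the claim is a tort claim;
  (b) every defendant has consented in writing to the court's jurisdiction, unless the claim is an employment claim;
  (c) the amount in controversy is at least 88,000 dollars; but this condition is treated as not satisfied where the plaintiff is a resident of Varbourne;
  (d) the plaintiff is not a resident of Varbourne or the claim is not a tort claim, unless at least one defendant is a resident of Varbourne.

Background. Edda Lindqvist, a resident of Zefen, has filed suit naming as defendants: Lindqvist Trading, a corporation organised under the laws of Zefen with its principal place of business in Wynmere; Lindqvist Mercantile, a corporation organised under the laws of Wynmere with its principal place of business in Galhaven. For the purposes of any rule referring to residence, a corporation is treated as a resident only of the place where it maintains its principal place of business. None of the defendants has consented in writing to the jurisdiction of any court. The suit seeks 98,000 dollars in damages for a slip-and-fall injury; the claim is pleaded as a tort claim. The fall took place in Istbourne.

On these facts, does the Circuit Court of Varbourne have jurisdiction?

The Circuit Court of Varbourne:
  (a) The defendants reside as follows — Lindqvist Trading in Wynmere, Lindqvist Mercantile in Galhaven — not all in Varbourne. The proviso rescues it, though: the claim is a tort claim. Met.
  (b) No such written consent has been filed. And the claim is a tort claim, not an employment claim, so the proviso does not save it. Not met.
  (c) The amount in controversy is $98,000, which meets the 88,000 dollars floor. The carve-out does not apply: the plaintiff resides in Zefen, not Varbourne. Condition met.
  (d) The plaintiff resides in Zefen, which is not Varbourne, so one alternative holds. Condition met.
  → No jurisdiction.

No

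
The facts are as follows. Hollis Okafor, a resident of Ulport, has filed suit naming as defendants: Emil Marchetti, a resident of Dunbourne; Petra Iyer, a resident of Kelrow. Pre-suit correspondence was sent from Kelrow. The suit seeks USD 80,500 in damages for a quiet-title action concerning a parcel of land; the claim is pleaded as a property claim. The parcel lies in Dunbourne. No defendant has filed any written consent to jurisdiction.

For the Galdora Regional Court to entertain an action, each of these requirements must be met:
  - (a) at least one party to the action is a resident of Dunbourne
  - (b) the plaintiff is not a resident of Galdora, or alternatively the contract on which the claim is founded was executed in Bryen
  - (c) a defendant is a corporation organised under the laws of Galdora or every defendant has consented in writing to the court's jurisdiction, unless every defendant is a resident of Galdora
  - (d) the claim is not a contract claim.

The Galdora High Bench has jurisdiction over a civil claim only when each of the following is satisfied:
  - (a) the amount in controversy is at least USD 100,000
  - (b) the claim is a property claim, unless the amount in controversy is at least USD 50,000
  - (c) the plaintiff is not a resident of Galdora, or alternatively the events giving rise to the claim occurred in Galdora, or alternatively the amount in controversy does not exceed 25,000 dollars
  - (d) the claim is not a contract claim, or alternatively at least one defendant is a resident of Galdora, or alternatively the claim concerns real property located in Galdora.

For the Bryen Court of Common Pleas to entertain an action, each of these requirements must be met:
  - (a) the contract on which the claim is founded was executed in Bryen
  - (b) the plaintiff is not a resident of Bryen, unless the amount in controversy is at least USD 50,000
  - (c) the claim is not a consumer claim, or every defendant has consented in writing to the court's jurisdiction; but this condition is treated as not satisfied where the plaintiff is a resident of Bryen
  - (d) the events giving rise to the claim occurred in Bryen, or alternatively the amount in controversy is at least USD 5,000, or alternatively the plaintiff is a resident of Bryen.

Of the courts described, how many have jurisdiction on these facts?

0

The Galdora Regional Court:
  (a) Emil Marchetti resides in Dunbourne. Satisfied.
  (b) The plaintiff resides in Ulport, which is not Galdora, which satisfies one of the alternatives. Met.
  (c) No defendant is a corporation; no such written consent has been filed — none of the alternatives is met. Nor does the 'unless' clause help: the defendants reside as follows — Emil Marchetti in Dunbourne, Petra Iyer in Kelrow — not all in Galdora. Not met.
  (d) The claim is a property claim, not a contract claim. Satisfied.
  → The court lacks jurisdiction.
The Galdora High Bench:
  (a) The amount in controversy is USD 80,500, below the USD 100,000 floor. Condition not met.
  (b) The claim is a property claim. Condition met.
  (c) The plaintiff resides in Ulport, which is not Galdora, so this disjunct is met. Satisfied.
  (d) The claim is a property claim, not a contract claim, so one alternative holds. Satisfied.
  → At least one condition fails; no jurisdiction.
The Bryen Court of Common Pleas:
  (a) No contract (and hence no place of execution) is alleged. Fails.
  (b) The plaintiff resides in Ulport, which is not Bryen. Condition met.
  (c) The claim is a property claim, not a consumer claim — that alternative is enough. The exception is not triggered, since the plaintiff resides in Ulport, not Bryen. Satisfied.
  (d) The amount in controversy is $80,500, which meets the USD 5,000 floor, which satisfies one of the alternatives. Satisfied.
  → No jurisdiction.
No court satisfies all of its conditions.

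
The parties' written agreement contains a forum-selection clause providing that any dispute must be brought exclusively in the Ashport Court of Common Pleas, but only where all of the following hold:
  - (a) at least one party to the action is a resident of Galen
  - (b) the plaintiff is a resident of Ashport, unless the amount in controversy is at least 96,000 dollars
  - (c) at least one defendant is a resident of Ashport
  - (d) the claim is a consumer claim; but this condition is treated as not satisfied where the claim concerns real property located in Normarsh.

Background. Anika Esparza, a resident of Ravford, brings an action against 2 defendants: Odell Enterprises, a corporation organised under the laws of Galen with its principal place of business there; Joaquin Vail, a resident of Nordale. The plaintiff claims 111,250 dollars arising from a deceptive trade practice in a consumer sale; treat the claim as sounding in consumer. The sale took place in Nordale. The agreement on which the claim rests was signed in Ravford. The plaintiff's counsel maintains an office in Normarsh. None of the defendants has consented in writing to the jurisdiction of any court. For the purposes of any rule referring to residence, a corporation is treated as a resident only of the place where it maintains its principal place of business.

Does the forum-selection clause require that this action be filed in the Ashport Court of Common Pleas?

The Ashport Court of Common Pleas:
  (a) Odell Enterprises resides in Galen. Satisfied.
  (b) The plaintiff resides in Ravford, not Ashport. But the amount in controversy is 111,250 dollars, which meets the 96,000 dollars floor, and the 'unless' clause therefore excuses the requirement. Condition met.
  (c) No defendant resides in Ashport (they reside in Galen, Nordale). Fails.
  (d) The claim is a consumer claim. The carve-out does not apply: the claim does not concern real property. Condition met.
  → Forum clause is not triggered.

No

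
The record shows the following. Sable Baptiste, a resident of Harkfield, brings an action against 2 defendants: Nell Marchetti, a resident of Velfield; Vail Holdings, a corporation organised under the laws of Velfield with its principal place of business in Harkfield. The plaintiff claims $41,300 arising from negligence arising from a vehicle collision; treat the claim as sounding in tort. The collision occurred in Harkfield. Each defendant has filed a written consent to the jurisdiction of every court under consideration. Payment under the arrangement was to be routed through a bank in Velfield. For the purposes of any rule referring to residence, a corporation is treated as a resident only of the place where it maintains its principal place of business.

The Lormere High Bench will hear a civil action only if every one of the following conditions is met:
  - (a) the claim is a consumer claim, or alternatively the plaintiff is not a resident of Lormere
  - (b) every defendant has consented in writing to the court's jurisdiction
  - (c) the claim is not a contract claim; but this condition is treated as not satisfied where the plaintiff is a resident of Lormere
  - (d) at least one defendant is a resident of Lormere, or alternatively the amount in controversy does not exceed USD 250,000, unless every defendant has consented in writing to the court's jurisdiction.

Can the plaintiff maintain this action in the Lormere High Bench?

Yes

The Lormere High Bench:
  (a) The plaintiff resides in Harkfield, which is not Lormere — that alternative is enough. Met.
  (b) Every defendant has filed written consent. Satisfied.
  (c) The claim is a tort claim, not a contract claim. The carve-out does not apply: the plaintiff resides in Harkfield, not Lormere. Condition met.
  (d) The amount in controversy is $41,300, within the 250,000 dollars ceiling — that alternative is enough. Satisfied.
  → All conditions met; jurisdiction exists.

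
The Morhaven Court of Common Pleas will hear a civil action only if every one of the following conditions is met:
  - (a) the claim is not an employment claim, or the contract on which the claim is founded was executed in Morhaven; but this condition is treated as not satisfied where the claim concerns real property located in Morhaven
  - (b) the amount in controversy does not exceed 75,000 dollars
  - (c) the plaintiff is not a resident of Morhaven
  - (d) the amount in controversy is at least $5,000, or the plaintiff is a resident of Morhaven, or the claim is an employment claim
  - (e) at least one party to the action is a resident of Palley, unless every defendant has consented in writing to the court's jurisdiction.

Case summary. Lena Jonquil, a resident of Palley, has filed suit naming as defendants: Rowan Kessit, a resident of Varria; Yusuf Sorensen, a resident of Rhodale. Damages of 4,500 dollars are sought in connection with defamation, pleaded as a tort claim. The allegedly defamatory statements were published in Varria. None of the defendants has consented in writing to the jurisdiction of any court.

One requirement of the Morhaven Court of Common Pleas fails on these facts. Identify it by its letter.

(d)

The Morhaven Court of Common Pleas:
  (a) The claim is a tort claim, not an employment claim, so this disjunct is met. The exception is not triggered, since the claim does not concern real property. Satisfied.
  (b) The amount in controversy is 4,500 dollars, within the 75,000 dollars ceiling. Satisfied.
  (c) The plaintiff resides in Palley, which is not Morhaven. Satisfied.
  (d) The amount in controversy is 4,500 dollars, below the $5,000 floor; the plaintiff resides in Palley, not Morhaven; the claim is a tort claim, not an employment claim — every alternative fails. Condition not met.
  (e) Lena Jonquil resides in Palley. Met.
Only condition (d) fails.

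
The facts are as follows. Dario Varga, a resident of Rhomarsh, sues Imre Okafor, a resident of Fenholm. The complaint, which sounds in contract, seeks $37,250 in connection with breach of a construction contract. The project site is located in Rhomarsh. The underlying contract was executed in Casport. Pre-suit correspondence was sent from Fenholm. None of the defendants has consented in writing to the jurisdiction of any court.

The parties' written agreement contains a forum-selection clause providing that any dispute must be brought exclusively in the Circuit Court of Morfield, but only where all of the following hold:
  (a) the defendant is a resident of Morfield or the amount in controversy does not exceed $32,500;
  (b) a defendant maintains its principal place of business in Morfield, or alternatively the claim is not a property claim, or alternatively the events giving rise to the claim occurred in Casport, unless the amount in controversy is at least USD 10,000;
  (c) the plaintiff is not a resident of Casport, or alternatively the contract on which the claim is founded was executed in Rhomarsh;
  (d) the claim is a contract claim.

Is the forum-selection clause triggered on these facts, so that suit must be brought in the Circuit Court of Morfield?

The Circuit Court of Morfield:
  (a) The defendant resides in Fenholm, not Morfield; the amount in controversy is 37,250 dollars, above the 32,500 dollars ceiling — every alternative fails. Not met.
  (b) The claim is a contract claim, not a property claim — that alternative is enough. Condition met.
  (c) The plaintiff resides in Rhomarsh, which is not Casport — that alternative is enough. Satisfied.
  (d) The claim is a contract claim. Condition met.
  → Forum clause is not triggered.

No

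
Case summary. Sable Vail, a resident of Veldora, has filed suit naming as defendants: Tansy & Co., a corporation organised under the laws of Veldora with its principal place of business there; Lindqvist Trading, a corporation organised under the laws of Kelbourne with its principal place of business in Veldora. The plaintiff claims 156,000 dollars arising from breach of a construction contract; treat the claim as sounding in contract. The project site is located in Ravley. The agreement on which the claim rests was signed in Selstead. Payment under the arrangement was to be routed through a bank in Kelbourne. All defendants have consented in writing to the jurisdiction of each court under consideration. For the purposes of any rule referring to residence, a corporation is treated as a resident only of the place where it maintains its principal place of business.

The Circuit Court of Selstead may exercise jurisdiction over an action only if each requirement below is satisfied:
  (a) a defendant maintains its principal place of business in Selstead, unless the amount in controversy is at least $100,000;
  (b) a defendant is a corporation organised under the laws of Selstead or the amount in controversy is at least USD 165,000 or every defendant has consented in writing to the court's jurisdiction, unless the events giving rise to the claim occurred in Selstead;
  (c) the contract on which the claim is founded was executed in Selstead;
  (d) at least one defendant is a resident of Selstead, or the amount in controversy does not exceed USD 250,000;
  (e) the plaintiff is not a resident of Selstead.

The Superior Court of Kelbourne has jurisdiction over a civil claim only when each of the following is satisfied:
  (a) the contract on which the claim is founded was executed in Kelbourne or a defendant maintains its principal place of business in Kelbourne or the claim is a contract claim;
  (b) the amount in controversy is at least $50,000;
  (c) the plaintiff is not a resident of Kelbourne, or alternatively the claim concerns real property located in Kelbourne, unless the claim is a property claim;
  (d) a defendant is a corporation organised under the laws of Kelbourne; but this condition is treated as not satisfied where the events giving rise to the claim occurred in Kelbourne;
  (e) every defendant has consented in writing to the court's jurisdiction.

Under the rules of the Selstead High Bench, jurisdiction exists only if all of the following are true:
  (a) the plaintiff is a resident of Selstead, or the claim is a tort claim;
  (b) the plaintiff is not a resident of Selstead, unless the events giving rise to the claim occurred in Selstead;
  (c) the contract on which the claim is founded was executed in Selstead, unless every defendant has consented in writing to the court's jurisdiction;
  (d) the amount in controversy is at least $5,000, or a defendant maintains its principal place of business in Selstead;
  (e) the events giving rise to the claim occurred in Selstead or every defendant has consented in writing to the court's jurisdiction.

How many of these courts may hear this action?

2

The Circuit Court of Selstead:
  (a) The corporate defendant(s) have their principal place of business in Veldora, not Selstead. But the amount in controversy is 156,000 dollars, which meets the 100,000 dollars floor, and the 'unless' clause therefore excuses the requirement. Condition met.
  (b) Every defendant has filed written consent, which satisfies one of the alternatives. Condition met.
  (c) The contract was executed in Selstead. Satisfied.
  (d) The amount in controversy is 156,000 dollars, within the 250,000 dollars ceiling — that alternative is enough. Condition met.
  (e) The plaintiff resides in Veldora, which is not Selstead. Satisfied.
  → The court has jurisdiction.
The Superior Court of Kelbourne:
  (a) The claim is a contract claim, so one alternative holds. Condition met.
  (b) The amount in controversy is USD 156,000, which meets the $50,000 floor. Satisfied.
  (c) The plaintiff resides in Veldora, which is not Kelbourne, so this disjunct is met. Met.
  (d) Lindqvist Trading is organised under the laws of Kelbourne. And the carve-out is inapplicable — the operative events occurred in Ravley, not Kelbourne. Met.
  (e) Every defendant has filed written consent. Satisfied.
  → The court has jurisdiction.
The Selstead High Bench:
  (a) The plaintiff resides in Veldora, not Selstead; the claim is a contract claim, not a tort claim — no alternative holds. Condition not met.
  (b) The plaintiff resides in Veldora, which is not Selstead. Satisfied.
  (c) The contract was executed in Selstead. Satisfied.
  (d) The amount in controversy is USD 156,000, which meets the $5,000 floor, so this disjunct is met. Met.
  (e) Every defendant has filed written consent, which satisfies one of the alternatives. Met.
  → At least one condition fails; no jurisdiction.
Courts with jurisdiction: the Circuit Court of Selstead, the Superior Court of Kelbourne — 2 in total.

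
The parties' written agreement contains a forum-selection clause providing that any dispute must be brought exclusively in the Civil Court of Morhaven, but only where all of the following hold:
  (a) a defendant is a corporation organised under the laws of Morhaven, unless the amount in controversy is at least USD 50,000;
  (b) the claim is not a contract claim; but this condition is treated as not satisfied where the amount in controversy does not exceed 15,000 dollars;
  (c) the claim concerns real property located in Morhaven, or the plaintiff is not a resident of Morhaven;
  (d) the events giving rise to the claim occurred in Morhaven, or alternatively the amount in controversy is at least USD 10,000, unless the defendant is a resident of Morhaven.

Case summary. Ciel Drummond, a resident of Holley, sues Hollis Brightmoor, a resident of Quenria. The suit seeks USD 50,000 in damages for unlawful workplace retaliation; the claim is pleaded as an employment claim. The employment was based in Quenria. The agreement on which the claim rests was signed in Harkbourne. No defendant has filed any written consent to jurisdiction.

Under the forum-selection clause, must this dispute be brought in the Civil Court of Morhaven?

The Civil Court of Morhaven:
  (a) No defendant is a corporation. However, the amount in controversy is USD 50,000, which meets the $50,000 floor, so the 'unless' proviso supplies this condition. Met.
  (b) The claim is an employment claim, not a contract claim. The carve-out does not apply: the amount in controversy is 50,000 dollars, above the 15,000 dollars ceiling. Satisfied.
  (c) The plaintiff resides in Holley, which is not Morhaven, which satisfies one of the alternatives. Condition met.
  (d) The amount in controversy is $50,000, which meets the $10,000 floor, which satisfies one of the alternatives. Satisfied.
  → Forum clause is triggered.

Yes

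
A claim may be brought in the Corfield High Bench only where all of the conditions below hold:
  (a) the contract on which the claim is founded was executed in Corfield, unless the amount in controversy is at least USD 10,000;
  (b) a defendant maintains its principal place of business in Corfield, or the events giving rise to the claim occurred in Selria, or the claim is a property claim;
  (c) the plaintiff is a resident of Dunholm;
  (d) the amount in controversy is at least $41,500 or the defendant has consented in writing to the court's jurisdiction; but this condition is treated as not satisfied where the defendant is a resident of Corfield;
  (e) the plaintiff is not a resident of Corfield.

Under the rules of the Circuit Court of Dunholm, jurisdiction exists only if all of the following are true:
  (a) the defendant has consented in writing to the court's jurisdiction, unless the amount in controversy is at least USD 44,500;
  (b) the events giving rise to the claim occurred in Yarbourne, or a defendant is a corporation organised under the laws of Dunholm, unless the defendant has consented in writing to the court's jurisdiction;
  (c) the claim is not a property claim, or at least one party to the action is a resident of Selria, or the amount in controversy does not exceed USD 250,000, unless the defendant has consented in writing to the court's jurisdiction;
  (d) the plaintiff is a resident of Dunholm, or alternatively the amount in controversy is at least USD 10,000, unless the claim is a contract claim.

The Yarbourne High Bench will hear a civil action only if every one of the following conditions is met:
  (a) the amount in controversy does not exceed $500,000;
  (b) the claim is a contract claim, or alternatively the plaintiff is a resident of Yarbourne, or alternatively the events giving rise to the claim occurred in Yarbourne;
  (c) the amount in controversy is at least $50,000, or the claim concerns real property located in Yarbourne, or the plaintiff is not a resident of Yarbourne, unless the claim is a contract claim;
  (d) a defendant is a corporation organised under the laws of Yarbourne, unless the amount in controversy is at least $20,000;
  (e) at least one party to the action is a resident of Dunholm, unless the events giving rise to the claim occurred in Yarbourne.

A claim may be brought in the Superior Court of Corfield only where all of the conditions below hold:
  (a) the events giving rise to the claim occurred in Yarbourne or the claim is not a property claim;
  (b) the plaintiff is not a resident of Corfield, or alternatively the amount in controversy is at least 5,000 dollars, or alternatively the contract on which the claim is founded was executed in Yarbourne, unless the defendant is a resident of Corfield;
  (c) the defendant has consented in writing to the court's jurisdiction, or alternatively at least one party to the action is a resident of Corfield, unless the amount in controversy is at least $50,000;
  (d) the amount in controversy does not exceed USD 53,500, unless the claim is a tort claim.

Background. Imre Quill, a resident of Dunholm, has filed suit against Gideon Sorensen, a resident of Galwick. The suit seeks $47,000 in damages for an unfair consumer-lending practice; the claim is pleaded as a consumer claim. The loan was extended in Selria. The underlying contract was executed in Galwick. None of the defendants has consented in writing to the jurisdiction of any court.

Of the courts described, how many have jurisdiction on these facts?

1

The Corfield High Bench:
  (a) The contract was executed in Galwick, not Corfield. But the amount in controversy is 47,000 dollars, which meets the 10,000 dollars floor, and the 'unless' clause therefore excuses the requirement. Met.
  (b) The operative events occurred in Selria, which satisfies one of the alternatives. Condition met.
  (c) The plaintiff resides in Dunholm. Condition met.
  (d) The amount in controversy is $47,000, which meets the 41,500 dollars floor — that alternative is enough. The exception is not triggered, since the defendant resides in Galwick, not Corfield. Satisfied.
  (e) The plaintiff resides in Dunholm, which is not Corfield. Condition met.
  → All conditions met; jurisdiction exists.
The Circuit Court of Dunholm:
  (a) No such written consent has been filed. But the amount in controversy is $47,000, which meets the $44,500 floor, and the 'unless' clause therefore excuses the requirement. Satisfied.
  (b) The operative events occurred in Selria, not Yarbourne; no defendant is a corporation — no alternative holds. Nor does the 'unless' clause help: no such written consent has been filed. Fails.
  (c) The claim is a consumer claim, not a property claim, which satisfies one of the alternatives. Satisfied.
  (d) The plaintiff resides in Dunholm — that alternative is enough. Met.
  → Not every requirement is met — no jurisdiction.
The Yarbourne High Bench:
  (a) The amount in controversy is 47,000 dollars, within the $500,000 ceiling. Satisfied.
  (b) The claim is a consumer claim, not a contract claim; the plaintiff resides in Dunholm, not Yarbourne; the operative events occurred in Selria, not Yarbourne — every alternative fails. Not satisfied.
  (c) The plaintiff resides in Dunholm, which is not Yarbourne, so one alternative holds. Condition met.
  (d) No defendant is a corporation. But the amount in controversy is $47,000, which meets the USD 20,000 floor, and the 'unless' clause therefore excuses the requirement. Satisfied.
  (e) Imre Quill resides in Dunholm. Satisfied.
  → The court lacks jurisdiction.
The Superior Court of Corfield:
  (a) The claim is a consumer claim, not a property claim — that alternative is enough. Met.
  (b) The plaintiff resides in Dunholm, which is not Corfield, so one alternative holds. Satisfied.
  (c) No such written consent has been filed; no party resides in Corfield — every alternative fails. Nor does the 'unless' clause help: the amount in controversy is 47,000 dollars, below the 50,000 dollars floor. Condition not met.
  (d) The amount in controversy is 47,000 dollars, within the USD 53,500 ceiling. Condition met.
  → At least one condition fails; no jurisdiction.
Courts with jurisdiction: the Corfield High Bench — 1 in total.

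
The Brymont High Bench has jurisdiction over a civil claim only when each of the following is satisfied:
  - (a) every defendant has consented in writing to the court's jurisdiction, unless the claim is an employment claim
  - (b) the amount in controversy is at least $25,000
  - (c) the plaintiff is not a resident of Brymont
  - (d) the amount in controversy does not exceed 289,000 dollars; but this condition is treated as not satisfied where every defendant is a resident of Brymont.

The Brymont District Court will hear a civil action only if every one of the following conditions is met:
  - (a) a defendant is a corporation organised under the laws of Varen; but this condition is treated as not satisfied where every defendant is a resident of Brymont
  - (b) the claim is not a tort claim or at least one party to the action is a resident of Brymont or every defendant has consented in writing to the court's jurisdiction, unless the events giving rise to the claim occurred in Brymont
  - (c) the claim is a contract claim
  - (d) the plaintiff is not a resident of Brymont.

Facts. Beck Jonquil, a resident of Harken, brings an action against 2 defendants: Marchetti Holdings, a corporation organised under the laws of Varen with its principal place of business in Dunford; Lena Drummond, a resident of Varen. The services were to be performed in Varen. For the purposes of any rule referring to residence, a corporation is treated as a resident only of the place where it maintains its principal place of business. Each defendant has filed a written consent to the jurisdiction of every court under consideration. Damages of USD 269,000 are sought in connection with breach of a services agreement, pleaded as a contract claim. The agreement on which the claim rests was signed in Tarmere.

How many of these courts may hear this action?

The Brymont High Bench:
  (a) Every defendant has filed written consent. Satisfied.
  (b) The amount in controversy is 269,000 dollars, which meets the USD 25,000 floor. Satisfied.
  (c) The plaintiff resides in Harken, which is not Brymont. Condition met.
  (d) The amount in controversy is USD 269,000, within the USD 289,000 ceiling. The carve-out does not apply: the defendants reside as follows — Marchetti Holdings in Dunford, Lena Drummond in Varen — not all in Brymont. Met.
  → Every requirement is satisfied — jurisdiction.
The Brymont District Court:
  (a) Marchetti Holdings is organised under the laws of Varen. The exception is not triggered, since the defendants reside as follows — Marchetti Holdings in Dunford, Lena Drummond in Varen — not all in Brymont. Met.
  (b) The claim is a contract claim, not a tort claim, which satisfies one of the alternatives. Met.
  (c) The claim is a contract claim. Met.
  (d) The plaintiff resides in Harken, which is not Brymont. Met.
  → Jurisdiction lies.
Courts with jurisdiction: the Brymont High Bench, the Brymont District Court — 2 in total.

2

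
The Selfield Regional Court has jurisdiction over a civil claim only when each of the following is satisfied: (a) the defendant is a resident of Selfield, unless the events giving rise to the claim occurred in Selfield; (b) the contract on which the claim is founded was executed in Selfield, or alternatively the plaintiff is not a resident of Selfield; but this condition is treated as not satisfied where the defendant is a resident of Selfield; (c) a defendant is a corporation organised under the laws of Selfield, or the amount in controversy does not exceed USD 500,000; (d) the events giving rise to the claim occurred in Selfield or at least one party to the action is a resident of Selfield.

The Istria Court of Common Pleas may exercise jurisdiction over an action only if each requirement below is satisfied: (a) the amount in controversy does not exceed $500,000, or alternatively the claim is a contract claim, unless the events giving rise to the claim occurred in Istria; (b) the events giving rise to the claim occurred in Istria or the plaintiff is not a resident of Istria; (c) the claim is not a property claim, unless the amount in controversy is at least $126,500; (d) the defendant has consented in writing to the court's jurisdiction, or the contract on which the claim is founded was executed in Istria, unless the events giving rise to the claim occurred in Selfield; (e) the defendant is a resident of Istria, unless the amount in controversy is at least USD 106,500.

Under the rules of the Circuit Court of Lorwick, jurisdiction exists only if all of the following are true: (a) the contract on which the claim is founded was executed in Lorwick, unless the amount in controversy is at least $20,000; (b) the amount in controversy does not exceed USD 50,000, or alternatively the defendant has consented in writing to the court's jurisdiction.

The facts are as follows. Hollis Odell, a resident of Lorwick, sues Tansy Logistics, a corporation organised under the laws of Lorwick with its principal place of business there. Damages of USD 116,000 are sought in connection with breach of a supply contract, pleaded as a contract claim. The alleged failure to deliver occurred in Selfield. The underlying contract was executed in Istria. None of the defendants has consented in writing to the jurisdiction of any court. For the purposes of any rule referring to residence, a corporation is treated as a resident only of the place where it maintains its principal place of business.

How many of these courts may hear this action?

The Selfield Regional Court:
  (a) The defendant resides in Lorwick, not Selfield. However, the operative events occurred in Selfield, so the 'unless' proviso supplies this condition. Met.
  (b) The plaintiff resides in Lorwick, which is not Selfield, so this disjunct is met. And the carve-out is inapplicable — the defendant resides in Lorwick, not Selfield. Met.
  (c) The amount in controversy is USD 116,000, within the 500,000 dollars ceiling, so this disjunct is met. Satisfied.
  (d) The operative events occurred in Selfield, which satisfies one of the alternatives. Satisfied.
  → Every requirement is satisfied — jurisdiction.
The Istria Court of Common Pleas:
  (a) The amount in controversy is USD 116,000, within the USD 500,000 ceiling, so one alternative holds. Met.
  (b) The plaintiff resides in Lorwick, which is not Istria, so one alternative holds. Satisfied.
  (c) The claim is a contract claim, not a property claim. Condition met.
  (d) The contract was executed in Istria — that alternative is enough. Met.
  (e) The defendant resides in Lorwick, not Istria. But the amount in controversy is 116,000 dollars, which meets the USD 106,500 floor, and the 'unless' clause therefore excuses the requirement. Condition met.
  → All conditions met; jurisdiction exists.
The Circuit Court of Lorwick:
  (a) The contract was executed in Istria, not Lorwick. However, the amount in controversy is $116,000, which meets the USD 20,000 floor, so the 'unless' proviso supplies this condition. Condition met.
  (b) The amount in controversy is $116,000, above the 50,000 dollars ceiling; no such written consent has been filed — none of the alternatives is met. Fails.
  → Not every requirement is met — no jurisdiction.
Courts with jurisdiction: the Selfield Regional Court, the Istria Court of Common Pleas — 2 in total.

2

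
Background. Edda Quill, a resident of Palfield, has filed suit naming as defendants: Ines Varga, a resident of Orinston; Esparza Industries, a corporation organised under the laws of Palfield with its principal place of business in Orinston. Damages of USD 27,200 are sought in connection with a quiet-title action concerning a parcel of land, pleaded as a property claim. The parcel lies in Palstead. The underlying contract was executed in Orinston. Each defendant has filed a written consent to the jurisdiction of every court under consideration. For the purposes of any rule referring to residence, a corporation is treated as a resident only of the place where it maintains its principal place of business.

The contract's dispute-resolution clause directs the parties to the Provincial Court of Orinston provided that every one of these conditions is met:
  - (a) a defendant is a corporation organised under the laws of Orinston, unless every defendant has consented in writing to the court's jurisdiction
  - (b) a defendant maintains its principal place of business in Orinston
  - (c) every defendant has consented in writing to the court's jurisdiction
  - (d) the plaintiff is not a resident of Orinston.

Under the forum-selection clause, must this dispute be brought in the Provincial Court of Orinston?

Yes

The Provincial Court of Orinston:
  (a) The corporate defendant(s) are organised in Palfield, not Orinston. However, every defendant has filed written consent, so the 'unless' proviso supplies this condition. Satisfied.
  (b) Esparza Industries has its principal place of business in Orinston. Satisfied.
  (c) Every defendant has filed written consent. Satisfied.
  (d) The plaintiff resides in Palfield, which is not Orinston. Satisfied.
  → The clause applies.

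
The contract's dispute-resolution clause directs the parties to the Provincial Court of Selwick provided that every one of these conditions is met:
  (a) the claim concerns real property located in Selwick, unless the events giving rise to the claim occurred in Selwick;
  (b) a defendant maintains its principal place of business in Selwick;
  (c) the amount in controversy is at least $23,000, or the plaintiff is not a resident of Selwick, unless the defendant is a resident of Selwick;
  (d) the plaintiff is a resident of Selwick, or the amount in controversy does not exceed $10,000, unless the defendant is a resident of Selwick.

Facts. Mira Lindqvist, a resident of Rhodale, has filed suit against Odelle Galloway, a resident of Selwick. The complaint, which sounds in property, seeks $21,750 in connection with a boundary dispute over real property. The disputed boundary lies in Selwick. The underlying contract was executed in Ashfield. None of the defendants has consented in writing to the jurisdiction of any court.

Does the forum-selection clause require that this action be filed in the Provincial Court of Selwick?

The Provincial Court of Selwick:
  (a) The property lies in Selwick. Condition met.
  (b) No defendant is a corporation. Fails.
  (c) The plaintiff resides in Rhodale, which is not Selwick, so this disjunct is met. Met.
  (d) The plaintiff resides in Rhodale, not Selwick; the amount in controversy is 21,750 dollars, above the 10,000 dollars ceiling — no alternative holds. However, the defendant resides in Selwick, so the 'unless' proviso supplies this condition. Met.
  → Forum clause is not triggered.

No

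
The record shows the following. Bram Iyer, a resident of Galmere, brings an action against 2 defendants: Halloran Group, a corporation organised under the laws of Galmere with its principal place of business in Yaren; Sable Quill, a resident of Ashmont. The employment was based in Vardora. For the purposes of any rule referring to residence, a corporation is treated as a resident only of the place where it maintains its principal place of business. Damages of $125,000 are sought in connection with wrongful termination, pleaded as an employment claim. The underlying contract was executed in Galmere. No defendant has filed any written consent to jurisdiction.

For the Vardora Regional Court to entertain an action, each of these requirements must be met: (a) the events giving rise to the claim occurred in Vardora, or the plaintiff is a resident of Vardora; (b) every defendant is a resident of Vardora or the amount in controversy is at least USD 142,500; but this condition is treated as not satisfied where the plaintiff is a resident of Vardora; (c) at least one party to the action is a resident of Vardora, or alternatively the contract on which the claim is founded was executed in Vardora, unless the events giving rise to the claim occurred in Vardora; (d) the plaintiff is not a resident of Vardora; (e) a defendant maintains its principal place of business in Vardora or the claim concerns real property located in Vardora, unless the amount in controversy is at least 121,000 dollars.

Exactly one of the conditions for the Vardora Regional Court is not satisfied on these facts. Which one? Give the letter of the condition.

The Vardora Regional Court:
  (a) The operative events occurred in Vardora — that alternative is enough. Met.
  (b) The defendants reside as follows — Halloran Group in Yaren, Sable Quill in Ashmont — not all in Vardora; the amount in controversy is 125,000 dollars, below the 142,500 dollars floor — none of the alternatives is met. Not met.
  (c) No party resides in Vardora; the contract was executed in Galmere, not Vardora — every alternative fails. The proviso rescues it, though: the operative events occurred in Vardora. Condition met.
  (d) The plaintiff resides in Galmere, which is not Vardora. Satisfied.
  (e) The corporate defendant(s) have their principal place of business in Yaren, not Vardora; the claim does not concern real property — every alternative fails. But the amount in controversy is $125,000, which meets the 121,000 dollars floor, and the 'unless' clause therefore excuses the requirement. Met.
Only condition (b) fails.

(b)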